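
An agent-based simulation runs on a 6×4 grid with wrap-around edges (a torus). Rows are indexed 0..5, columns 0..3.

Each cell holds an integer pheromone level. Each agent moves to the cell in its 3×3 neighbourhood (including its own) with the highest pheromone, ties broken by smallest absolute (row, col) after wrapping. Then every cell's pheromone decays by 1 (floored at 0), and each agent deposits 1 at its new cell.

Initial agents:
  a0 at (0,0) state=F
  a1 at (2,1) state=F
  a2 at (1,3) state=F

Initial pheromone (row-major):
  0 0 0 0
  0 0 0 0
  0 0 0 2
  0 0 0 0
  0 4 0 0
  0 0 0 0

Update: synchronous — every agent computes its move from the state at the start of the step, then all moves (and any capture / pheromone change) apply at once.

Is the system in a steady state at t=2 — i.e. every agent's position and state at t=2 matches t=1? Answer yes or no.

no

t=1: a0@(0,0) a1@(1,0) a2@(2,3) | pheromone: 1 0 0 0 / 1 0 0 0 / 0 0 0 2 / 0 0 0 0 / 0 3 0 0 / 0 0 0 0
t=2: a0@(0,0) a1@(2,3) a2@(2,3) | pheromone: 1 0 0 0 / 0 0 0 0 / 0 0 0 3 / 0 0 0 0 / 0 2 0 0 / 0 0 0 0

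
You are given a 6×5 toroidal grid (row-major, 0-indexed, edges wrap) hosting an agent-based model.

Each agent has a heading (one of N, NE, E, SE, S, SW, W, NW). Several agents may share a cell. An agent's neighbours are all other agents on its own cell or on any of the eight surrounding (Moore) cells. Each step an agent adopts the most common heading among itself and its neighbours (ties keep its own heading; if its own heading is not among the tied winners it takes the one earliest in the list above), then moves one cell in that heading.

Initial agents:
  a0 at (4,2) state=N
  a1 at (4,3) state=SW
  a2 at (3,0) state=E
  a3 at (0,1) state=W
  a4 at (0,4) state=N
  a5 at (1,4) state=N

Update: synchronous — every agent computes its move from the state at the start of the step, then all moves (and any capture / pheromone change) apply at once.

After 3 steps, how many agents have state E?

t=1: a0@(3,2):N a1@(5,2):SW a2@(3,1):E a3@(0,0):W a4@(5,4):N a5@(0,4):N
t=2: a0@(2,2):N a1@(0,1):SW a2@(3,2):E a3@(5,0):N a4@(4,4):N a5@(5,4):N
t=3: a0@(1,2):N a1@(1,0):SW a2@(3,3):E a3@(4,0):N a4@(3,4):N a5@(4,4):N

1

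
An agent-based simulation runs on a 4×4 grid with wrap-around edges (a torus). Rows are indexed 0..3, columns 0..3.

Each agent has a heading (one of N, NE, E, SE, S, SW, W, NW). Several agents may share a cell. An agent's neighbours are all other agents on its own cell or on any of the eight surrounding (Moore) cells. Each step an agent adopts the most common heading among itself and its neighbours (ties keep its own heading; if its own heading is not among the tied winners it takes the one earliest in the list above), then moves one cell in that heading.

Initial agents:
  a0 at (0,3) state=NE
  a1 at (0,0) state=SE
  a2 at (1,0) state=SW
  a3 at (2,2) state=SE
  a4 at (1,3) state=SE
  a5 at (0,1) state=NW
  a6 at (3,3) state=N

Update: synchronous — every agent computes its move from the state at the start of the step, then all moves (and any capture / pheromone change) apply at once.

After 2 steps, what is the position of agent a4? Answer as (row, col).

(3, 1)

t=1: a0@(1,0):SE a1@(1,1):SE a2@(2,1):SE a3@(3,3):SE a4@(2,0):SE a5@(3,0):NW a6@(0,0):SE
t=2: a0@(2,1):SE a1@(2,2):SE a2@(3,2):SE a3@(0,0):SE a4@(3,1):SE a5@(0,1):SE a6@(1,1):SE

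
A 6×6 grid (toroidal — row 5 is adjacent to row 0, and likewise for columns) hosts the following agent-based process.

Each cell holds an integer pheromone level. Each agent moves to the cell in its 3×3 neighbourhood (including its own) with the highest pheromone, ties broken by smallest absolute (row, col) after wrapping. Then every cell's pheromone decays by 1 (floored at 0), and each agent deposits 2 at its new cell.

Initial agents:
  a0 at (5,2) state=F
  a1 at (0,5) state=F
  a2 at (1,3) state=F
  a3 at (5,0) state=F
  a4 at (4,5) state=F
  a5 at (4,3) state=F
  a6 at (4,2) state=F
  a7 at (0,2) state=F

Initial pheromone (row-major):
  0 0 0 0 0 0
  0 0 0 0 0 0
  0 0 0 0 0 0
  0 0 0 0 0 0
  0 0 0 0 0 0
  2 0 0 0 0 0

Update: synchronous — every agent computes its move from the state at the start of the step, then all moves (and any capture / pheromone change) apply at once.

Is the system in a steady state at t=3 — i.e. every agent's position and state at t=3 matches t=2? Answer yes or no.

t=1: a0@(0,1) a1@(5,0) a2@(0,2) a3@(5,0) a4@(5,0) a5@(3,2) a6@(3,1) a7@(0,1) | pheromone: 0 4 2 0 0 0 / 0 0 0 0 0 0 / 0 0 0 0 0 0 / 0 2 2 0 0 0 / 0 0 0 0 0 0 / 7 0 0 0 0 0
t=2: a0@(5,0) a1@(5,0) a2@(0,1) a3@(5,0) a4@(5,0) a5@(3,1) a6@(3,1) a7@(5,0) | pheromone: 0 5 1 0 0 0 / 0 0 0 0 0 0 / 0 0 0 0 0 0 / 0 5 1 0 0 0 / 0 0 0 0 0 0 / 16 0 0 0 0 0
t=3: a0@(5,0) a1@(5,0) a2@(5,0) a3@(5,0) a4@(5,0) a5@(3,1) a6@(3,1) a7@(5,0) | pheromone: 0 4 0 0 0 0 / 0 0 0 0 0 0 / 0 0 0 0 0 0 / 0 8 0 0 0 0 / 0 0 0 0 0 0 / 27 0 0 0 0 0

no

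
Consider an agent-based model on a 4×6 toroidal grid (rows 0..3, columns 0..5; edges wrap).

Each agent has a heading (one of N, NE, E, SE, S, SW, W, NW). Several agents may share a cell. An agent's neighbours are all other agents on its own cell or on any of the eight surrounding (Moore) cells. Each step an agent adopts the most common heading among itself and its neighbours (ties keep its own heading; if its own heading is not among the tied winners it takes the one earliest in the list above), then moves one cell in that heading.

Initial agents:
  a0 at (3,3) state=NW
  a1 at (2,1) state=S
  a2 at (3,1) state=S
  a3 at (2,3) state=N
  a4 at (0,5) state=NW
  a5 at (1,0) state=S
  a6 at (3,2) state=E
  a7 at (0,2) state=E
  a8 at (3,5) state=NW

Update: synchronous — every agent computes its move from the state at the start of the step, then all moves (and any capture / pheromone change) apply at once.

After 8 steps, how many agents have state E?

9

t=1: a0@(3,4):E a1@(3,1):S a2@(0,1):S a3@(1,3):N a4@(3,4):NW a5@(2,0):S a6@(3,3):E a7@(0,3):E a8@(2,4):NW
t=2: a0@(3,5):E a1@(0,1):S a2@(1,1):S a3@(0,3):N a4@(3,5):E a5@(3,0):S a6@(3,4):E a7@(0,4):E a8@(1,3):NW
t=3: a0@(3,0):E a1@(1,1):S a2@(2,1):S a3@(0,4):E a4@(3,0):E a5@(0,0):S a6@(3,5):E a7@(0,5):E a8@(0,2):NW
t=4: a0@(3,1):E a1@(2,1):S a2@(3,1):S a3@(0,5):E a4@(3,1):E a5@(0,1):E a6@(3,0):E a7@(0,0):E a8@(3,1):NW
t=5: a0@(3,2):E a1@(2,2):E a2@(3,2):E a3@(0,0):E a4@(3,2):E a5@(0,2):E a6@(3,1):E a7@(0,1):E a8@(3,2):E
t=6: a0@(3,3):E a1@(2,3):E a2@(3,3):E a3@(0,1):E a4@(3,3):E a5@(0,3):E a6@(3,2):E a7@(0,2):E a8@(3,3):E
t=7: a0@(3,4):E a1@(2,4):E a2@(3,4):E a3@(0,2):E a4@(3,4):E a5@(0,4):E a6@(3,3):E a7@(0,3):E a8@(3,4):E
t=8: a0@(3,5):E a1@(2,5):E a2@(3,5):E a3@(0,3):E a4@(3,5):E a5@(0,5):E a6@(3,4):E a7@(0,4):E a8@(3,5):E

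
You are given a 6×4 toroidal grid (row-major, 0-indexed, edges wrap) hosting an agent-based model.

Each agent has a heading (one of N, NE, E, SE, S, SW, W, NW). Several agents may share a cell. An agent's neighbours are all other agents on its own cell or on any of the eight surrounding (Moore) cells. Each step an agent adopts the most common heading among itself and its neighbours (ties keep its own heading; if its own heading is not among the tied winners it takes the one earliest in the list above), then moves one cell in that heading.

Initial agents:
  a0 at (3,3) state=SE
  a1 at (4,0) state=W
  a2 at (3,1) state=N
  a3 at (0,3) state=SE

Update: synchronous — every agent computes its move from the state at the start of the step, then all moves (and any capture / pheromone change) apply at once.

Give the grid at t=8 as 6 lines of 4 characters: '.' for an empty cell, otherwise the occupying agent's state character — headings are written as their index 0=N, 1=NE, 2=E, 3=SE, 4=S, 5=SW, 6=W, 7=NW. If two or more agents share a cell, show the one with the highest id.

t=1: a0@(4,0):SE a1@(4,3):W a2@(2,1):N a3@(1,0):SE
t=2: a0@(5,1):SE a1@(4,2):W a2@(1,1):N a3@(2,1):SE
t=3: a0@(0,2):SE a1@(4,1):W a2@(0,1):N a3@(3,2):SE
t=4: a0@(1,3):SE a1@(4,0):W a2@(5,1):N a3@(4,3):SE
t=5: a0@(2,0):SE a1@(4,3):W a2@(4,1):N a3@(5,0):SE
t=6: a0@(3,1):SE a1@(4,2):W a2@(3,1):N a3@(0,1):SE
t=7: a0@(4,2):SE a1@(4,1):W a2@(2,1):N a3@(1,2):SE
t=8: a0@(5,3):SE a1@(4,0):W a2@(1,1):N a3@(2,3):SE

....
.0..
...3
....
6...
...3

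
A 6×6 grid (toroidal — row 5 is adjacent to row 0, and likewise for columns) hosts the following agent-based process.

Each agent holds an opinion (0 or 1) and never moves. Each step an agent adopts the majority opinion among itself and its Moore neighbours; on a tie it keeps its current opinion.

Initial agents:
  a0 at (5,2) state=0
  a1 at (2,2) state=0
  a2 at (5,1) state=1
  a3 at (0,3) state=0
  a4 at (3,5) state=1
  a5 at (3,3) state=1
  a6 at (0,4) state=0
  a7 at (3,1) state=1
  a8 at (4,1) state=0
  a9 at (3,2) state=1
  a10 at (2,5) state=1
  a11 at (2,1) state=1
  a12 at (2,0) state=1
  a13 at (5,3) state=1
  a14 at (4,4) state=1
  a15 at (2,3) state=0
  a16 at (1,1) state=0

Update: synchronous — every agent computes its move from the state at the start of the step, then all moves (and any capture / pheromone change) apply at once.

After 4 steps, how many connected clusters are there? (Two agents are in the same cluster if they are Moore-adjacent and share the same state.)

t=1: a0@(5,2):0 a1@(2,2):1 a2@(5,1):0 a3@(0,3):0 a4@(3,5):1 a5@(3,3):1 a6@(0,4):0 a7@(3,1):1 a8@(4,1):1 a9@(3,2):1 a10@(2,5):1 a11@(2,1):1 a12@(2,0):1 a13@(5,3):0 a14@(4,4):1 a15@(2,3):0 a16@(1,1):0
t=2: a0@(5,2):0 a1@(2,2):1 a2@(5,1):0 a3@(0,3):0 a4@(3,5):1 a5@(3,3):1 a6@(0,4):0 a7@(3,1):1 a8@(4,1):1 a9@(3,2):1 a10@(2,5):1 a11@(2,1):1 a12@(2,0):1 a13@(5,3):0 a14@(4,4):1 a15@(2,3):1 a16@(1,1):1
t=3: (unchanged — steady state)

2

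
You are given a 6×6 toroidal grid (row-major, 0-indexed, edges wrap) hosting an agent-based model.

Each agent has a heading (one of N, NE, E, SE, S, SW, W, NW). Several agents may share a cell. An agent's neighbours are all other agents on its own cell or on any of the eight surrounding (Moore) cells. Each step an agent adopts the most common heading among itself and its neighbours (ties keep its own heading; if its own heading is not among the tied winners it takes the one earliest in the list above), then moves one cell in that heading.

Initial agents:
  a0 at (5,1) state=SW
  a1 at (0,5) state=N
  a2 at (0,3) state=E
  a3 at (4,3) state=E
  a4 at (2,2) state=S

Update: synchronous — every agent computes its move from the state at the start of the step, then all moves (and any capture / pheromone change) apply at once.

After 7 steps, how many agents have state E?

5

t=1: a0@(0,0):SW a1@(5,5):N a2@(0,4):E a3@(4,4):E a4@(3,2):S
t=2: a0@(1,5):SW a1@(5,0):E a2@(0,5):E a3@(4,5):E a4@(4,2):S
t=3: a0@(2,4):SW a1@(5,1):E a2@(0,0):E a3@(4,0):E a4@(5,2):S
t=4: a0@(3,3):SW a1@(5,2):E a2@(0,1):E a3@(4,1):E a4@(0,2):S
t=5: a0@(4,2):SW a1@(5,3):E a2@(0,2):E a3@(4,2):E a4@(0,3):E
t=6: a0@(4,3):E a1@(5,4):E a2@(0,3):E a3@(4,3):E a4@(0,4):E
t=7: a0@(4,4):E a1@(5,5):E a2@(0,4):E a3@(4,4):E a4@(0,5):E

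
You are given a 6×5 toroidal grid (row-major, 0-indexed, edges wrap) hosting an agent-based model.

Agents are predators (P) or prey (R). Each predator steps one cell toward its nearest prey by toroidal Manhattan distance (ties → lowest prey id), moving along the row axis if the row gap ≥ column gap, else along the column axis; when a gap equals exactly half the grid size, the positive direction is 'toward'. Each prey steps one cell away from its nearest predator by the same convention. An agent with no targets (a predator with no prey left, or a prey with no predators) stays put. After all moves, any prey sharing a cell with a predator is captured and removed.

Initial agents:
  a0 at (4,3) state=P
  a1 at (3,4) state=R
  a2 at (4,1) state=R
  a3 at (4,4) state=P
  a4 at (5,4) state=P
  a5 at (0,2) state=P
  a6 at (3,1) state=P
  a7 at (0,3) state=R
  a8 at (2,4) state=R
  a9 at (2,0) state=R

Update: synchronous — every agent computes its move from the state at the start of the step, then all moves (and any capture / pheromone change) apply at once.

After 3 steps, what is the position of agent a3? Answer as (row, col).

t=1: a0@(3,3):P a1@(2,4):R a2@(5,1):R a3@(3,4):P a4@(4,4):P a5@(0,3):P a6@(4,1):P a7@(0,4):R a8@(1,4):R a9@(1,0):R
t=2: a0@(2,3):P a1@(1,4):R a2@(0,1):R a3@(2,4):P a4@(3,4):P a5@(0,4):P a6@(5,1):P a7@(0,0):R a9@(0,0):R
t=3: a0@(1,3):P a1@(0,4):R a2@(1,1):R a3@(1,4):P a4@(2,4):P a5@(1,4):P a6@(0,1):P

(1, 4)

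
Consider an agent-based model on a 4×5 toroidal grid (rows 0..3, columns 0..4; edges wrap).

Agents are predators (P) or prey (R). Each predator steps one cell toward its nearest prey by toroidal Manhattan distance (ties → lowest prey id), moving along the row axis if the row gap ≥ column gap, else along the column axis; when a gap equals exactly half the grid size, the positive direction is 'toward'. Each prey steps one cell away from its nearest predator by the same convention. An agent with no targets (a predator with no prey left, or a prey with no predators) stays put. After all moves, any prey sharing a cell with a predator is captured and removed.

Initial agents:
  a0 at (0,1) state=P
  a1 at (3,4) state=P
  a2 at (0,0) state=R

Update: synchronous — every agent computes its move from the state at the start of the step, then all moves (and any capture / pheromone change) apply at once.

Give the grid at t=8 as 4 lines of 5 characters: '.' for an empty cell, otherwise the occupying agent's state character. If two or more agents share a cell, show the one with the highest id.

t=1: a0@(0,0):P a1@(0,4):P
t=2: (unchanged — steady state)

P...P
.....
.....
.....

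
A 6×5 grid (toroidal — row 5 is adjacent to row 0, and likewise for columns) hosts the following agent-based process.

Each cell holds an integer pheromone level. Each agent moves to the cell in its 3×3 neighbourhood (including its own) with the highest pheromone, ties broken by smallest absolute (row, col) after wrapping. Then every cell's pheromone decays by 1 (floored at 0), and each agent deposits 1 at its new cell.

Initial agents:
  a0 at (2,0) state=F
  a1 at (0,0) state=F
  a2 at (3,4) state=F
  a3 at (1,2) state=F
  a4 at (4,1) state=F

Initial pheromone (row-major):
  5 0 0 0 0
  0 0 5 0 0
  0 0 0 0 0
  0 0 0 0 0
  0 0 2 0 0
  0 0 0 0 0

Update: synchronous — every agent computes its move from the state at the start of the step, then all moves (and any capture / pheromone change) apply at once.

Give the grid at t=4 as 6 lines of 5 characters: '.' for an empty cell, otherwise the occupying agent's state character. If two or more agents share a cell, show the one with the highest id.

t=1: a0@(1,0) a1@(0,0) a2@(2,0) a3@(1,2) a4@(4,2) | pheromone: 5 0 0 0 0 / 1 0 5 0 0 / 1 0 0 0 0 / 0 0 0 0 0 / 0 0 2 0 0 / 0 0 0 0 0
t=2: a0@(0,0) a1@(0,0) a2@(1,0) a3@(1,2) a4@(4,2) | pheromone: 6 0 0 0 0 / 1 0 5 0 0 / 0 0 0 0 0 / 0 0 0 0 0 / 0 0 2 0 0 / 0 0 0 0 0
t=3: a0@(0,0) a1@(0,0) a2@(0,0) a3@(1,2) a4@(4,2) | pheromone: 8 0 0 0 0 / 0 0 5 0 0 / 0 0 0 0 0 / 0 0 0 0 0 / 0 0 2 0 0 / 0 0 0 0 0
t=4: a0@(0,0) a1@(0,0) a2@(0,0) a3@(1,2) a4@(4,2) | pheromone: 10 0 0 0 0 / 0 0 5 0 0 / 0 0 0 0 0 / 0 0 0 0 0 / 0 0 2 0 0 / 0 0 0 0 0

F....
..F..
.....
.....
..F..
.....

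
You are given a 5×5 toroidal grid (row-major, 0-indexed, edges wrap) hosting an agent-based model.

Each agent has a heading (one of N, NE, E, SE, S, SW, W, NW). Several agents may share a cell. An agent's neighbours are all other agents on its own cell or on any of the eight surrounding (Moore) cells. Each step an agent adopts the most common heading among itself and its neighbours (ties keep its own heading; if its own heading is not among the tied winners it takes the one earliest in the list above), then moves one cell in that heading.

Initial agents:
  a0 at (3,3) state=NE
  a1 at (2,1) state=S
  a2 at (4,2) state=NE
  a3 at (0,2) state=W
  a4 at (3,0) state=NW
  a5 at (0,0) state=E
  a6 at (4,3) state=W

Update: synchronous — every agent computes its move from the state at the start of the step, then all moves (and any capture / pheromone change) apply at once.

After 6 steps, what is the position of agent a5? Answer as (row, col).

(0, 1)

t=1: a0@(2,4):NE a1@(3,1):S a2@(3,3):NE a3@(0,1):W a4@(2,4):NW a5@(0,1):E a6@(4,2):W
t=2: a0@(1,0):NE a1@(4,1):S a2@(2,4):NE a3@(0,0):W a4@(1,0):NE a5@(0,0):W a6@(4,1):W
t=3: a0@(0,1):NE a1@(4,0):W a2@(1,0):NE a3@(0,4):W a4@(0,1):NE a5@(0,4):W a6@(4,0):W
t=4: a0@(4,2):NE a1@(4,4):W a2@(0,1):NE a3@(0,3):W a4@(4,2):NE a5@(0,3):W a6@(4,4):W
t=5: a0@(3,3):NE a1@(4,3):W a2@(4,2):NE a3@(0,2):W a4@(3,3):NE a5@(0,2):W a6@(4,3):W
t=6: a0@(2,4):NE a1@(4,2):W a2@(4,1):W a3@(0,1):W a4@(2,4):NE a5@(0,1):W a6@(4,2):W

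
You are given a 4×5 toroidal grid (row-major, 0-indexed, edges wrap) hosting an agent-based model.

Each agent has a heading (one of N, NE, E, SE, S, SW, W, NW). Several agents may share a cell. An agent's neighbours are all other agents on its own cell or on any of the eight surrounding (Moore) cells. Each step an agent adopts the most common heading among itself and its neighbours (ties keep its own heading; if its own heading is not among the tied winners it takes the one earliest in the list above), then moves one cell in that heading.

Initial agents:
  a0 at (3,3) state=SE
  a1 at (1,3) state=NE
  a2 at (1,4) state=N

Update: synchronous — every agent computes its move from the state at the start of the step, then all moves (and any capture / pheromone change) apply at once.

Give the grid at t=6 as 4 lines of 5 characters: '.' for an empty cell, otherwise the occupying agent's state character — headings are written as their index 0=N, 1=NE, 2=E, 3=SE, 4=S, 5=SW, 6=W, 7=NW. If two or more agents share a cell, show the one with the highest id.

t=1: a0@(0,4):SE a1@(0,4):NE a2@(0,4):N
t=2: a0@(1,0):SE a1@(3,0):NE a2@(3,4):N
t=3: a0@(2,1):SE a1@(2,1):NE a2@(2,4):N
t=4: a0@(3,2):SE a1@(1,2):NE a2@(1,4):N
t=5: a0@(0,3):SE a1@(0,3):NE a2@(0,4):N
t=6: a0@(1,4):SE a1@(3,4):NE a2@(3,4):N

.....
....3
.....
....0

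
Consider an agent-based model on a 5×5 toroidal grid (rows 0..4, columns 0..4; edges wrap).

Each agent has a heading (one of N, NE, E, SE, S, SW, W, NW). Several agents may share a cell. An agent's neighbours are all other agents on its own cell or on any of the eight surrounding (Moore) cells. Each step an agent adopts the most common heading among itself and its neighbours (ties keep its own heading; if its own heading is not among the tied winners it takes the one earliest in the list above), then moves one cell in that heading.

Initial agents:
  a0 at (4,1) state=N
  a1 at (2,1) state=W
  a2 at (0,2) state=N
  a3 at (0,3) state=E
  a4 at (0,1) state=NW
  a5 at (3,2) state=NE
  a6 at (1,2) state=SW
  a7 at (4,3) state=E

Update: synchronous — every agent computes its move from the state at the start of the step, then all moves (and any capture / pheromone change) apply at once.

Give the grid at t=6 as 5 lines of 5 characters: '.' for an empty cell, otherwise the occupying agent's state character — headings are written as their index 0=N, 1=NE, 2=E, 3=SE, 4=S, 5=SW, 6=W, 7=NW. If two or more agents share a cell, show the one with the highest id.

t=1: a0@(3,1):N a1@(2,0):W a2@(4,2):N a3@(0,4):E a4@(4,1):N a5@(2,3):NE a6@(2,1):SW a7@(4,4):E
t=2: a0@(2,1):N a1@(2,4):W a2@(3,2):N a3@(0,0):E a4@(3,1):N a5@(1,4):NE a6@(3,0):SW a7@(4,0):E
t=3: a0@(1,1):N a1@(2,3):W a2@(2,2):N a3@(0,1):E a4@(2,1):N a5@(0,0):NE a6@(2,0):N a7@(4,1):E
t=4: a0@(0,1):N a1@(2,2):W a2@(1,2):N a3@(0,2):E a4@(1,1):N a5@(0,1):E a6@(1,0):N a7@(4,2):E
t=5: a0@(4,1):N a1@(1,2):N a2@(0,2):N a3@(0,3):E a4@(0,1):N a5@(4,1):N a6@(0,0):N a7@(4,3):E
t=6: a0@(3,1):N a1@(0,2):N a2@(4,2):N a3@(0,4):E a4@(4,1):N a5@(3,1):N a6@(4,0):N a7@(4,4):E

..0.2
.....
.....
.0...
000.2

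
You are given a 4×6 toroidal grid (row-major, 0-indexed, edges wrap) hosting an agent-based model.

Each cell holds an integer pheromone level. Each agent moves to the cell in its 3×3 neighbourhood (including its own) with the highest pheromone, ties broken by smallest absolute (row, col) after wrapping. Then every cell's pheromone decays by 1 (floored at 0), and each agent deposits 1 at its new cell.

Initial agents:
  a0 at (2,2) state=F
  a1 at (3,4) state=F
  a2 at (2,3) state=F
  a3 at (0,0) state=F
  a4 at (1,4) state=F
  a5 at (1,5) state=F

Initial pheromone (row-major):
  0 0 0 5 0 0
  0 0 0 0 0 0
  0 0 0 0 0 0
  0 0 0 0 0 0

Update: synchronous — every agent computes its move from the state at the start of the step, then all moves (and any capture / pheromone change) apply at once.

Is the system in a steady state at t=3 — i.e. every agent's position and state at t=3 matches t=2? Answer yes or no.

t=1: a0@(1,1) a1@(0,3) a2@(1,2) a3@(0,0) a4@(0,3) a5@(0,0) | pheromone: 2 0 0 6 0 0 / 0 1 1 0 0 0 / 0 0 0 0 0 0 / 0 0 0 0 0 0
t=2: a0@(0,0) a1@(0,3) a2@(0,3) a3@(0,0) a4@(0,3) a5@(0,0) | pheromone: 4 0 0 8 0 0 / 0 0 0 0 0 0 / 0 0 0 0 0 0 / 0 0 0 0 0 0
t=3: a0@(0,0) a1@(0,3) a2@(0,3) a3@(0,0) a4@(0,3) a5@(0,0) | pheromone: 6 0 0 10 0 0 / 0 0 0 0 0 0 / 0 0 0 0 0 0 / 0 0 0 0 0 0

yes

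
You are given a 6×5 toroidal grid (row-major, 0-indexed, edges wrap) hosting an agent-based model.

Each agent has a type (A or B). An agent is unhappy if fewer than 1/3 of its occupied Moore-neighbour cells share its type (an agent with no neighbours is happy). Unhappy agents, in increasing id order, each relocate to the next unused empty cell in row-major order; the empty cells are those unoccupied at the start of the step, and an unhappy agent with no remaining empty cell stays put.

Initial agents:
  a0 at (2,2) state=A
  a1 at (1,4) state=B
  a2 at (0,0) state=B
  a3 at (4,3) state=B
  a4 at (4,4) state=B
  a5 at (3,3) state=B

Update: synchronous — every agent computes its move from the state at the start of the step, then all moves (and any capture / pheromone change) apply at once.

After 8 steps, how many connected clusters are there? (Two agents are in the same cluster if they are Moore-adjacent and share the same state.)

t=1: a0@(0,1):A a1@(1,4):B a2@(0,0):B a3@(4,3):B a4@(4,4):B a5@(3,3):B
t=2: a0@(0,2):A a1@(1,4):B a2@(0,0):B a3@(4,3):B a4@(4,4):B a5@(3,3):B
t=3: (unchanged — steady state)

3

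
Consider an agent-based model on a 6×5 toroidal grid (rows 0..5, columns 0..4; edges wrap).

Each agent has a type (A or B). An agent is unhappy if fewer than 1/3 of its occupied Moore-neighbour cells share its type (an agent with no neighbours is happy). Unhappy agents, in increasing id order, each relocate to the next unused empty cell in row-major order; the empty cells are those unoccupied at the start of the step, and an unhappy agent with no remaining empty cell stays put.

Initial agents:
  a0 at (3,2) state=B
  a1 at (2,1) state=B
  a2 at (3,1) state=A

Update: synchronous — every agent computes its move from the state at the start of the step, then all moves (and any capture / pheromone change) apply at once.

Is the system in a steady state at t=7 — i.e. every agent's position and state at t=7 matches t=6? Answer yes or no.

t=1: a0@(3,2):B a1@(2,1):B a2@(0,0):A
t=2: (unchanged — steady state)

yes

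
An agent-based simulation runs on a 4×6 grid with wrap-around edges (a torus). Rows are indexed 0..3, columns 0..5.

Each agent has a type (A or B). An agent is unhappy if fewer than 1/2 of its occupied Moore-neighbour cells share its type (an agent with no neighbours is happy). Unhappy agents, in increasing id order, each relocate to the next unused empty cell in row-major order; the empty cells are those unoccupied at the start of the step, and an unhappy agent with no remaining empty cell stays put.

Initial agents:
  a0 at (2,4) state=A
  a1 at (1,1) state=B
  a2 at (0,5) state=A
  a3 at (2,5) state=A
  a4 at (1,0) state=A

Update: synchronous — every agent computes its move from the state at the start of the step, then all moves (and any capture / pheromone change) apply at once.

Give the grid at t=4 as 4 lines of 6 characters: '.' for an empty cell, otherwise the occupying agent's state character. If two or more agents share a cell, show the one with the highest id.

t=1: a0@(2,4):A a1@(0,0):B a2@(0,5):A a3@(2,5):A a4@(1,0):A
t=2: a0@(2,4):A a1@(0,1):B a2@(0,5):A a3@(2,5):A a4@(1,0):A
t=3: a0@(2,4):A a1@(0,0):B a2@(0,5):A a3@(2,5):A a4@(1,0):A
t=4: a0@(2,4):A a1@(0,1):B a2@(0,5):A a3@(2,5):A a4@(1,0):A

.B...A
A.....
....AA
......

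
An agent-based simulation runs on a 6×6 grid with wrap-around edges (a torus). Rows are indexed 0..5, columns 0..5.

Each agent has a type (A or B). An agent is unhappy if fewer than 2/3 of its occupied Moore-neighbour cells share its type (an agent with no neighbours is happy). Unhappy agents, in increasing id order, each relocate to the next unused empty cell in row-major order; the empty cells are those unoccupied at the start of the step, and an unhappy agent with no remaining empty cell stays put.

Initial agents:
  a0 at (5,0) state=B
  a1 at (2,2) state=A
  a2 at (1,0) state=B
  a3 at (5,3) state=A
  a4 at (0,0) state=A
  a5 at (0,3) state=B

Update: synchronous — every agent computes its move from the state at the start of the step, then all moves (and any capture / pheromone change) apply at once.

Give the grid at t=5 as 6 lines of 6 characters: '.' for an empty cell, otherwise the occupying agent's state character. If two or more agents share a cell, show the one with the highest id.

t=1: a0@(0,1):B a1@(2,2):A a2@(0,2):B a3@(0,4):A a4@(0,5):A a5@(1,1):B
t=2: a0@(0,1):B a1@(0,0):A a2@(0,2):B a3@(0,4):A a4@(0,5):A a5@(1,1):B
t=3: a0@(0,1):B a1@(0,3):A a2@(0,2):B a3@(0,4):A a4@(0,5):A a5@(1,1):B
t=4: a0@(0,1):B a1@(0,0):A a2@(0,2):B a3@(0,4):A a4@(0,5):A a5@(1,1):B
t=5: a0@(0,1):B a1@(0,3):A a2@(0,2):B a3@(0,4):A a4@(0,5):A a5@(1,1):B

.BBAAA
.B....
......
......
......
......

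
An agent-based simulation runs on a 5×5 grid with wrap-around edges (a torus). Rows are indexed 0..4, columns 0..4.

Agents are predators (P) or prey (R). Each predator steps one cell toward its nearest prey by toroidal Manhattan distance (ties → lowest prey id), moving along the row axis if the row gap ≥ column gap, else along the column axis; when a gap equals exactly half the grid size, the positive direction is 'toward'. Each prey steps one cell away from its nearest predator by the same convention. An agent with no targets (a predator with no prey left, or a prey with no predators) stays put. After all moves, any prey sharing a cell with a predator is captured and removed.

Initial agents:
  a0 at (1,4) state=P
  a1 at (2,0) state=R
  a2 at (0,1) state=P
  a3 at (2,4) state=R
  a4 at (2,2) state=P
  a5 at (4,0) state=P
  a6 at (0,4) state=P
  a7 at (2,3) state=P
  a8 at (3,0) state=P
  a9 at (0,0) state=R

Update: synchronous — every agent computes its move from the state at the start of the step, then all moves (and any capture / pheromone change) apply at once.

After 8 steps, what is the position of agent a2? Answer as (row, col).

(2, 0)

t=1: a0@(2,4):P a1@(1,0):R a2@(0,0):P a3@(3,4):R a4@(2,1):P a5@(0,0):P a6@(0,0):P a7@(2,4):P a8@(2,0):P a9@(0,4):R
t=2: a0@(3,4):P a1@(2,0):R a2@(1,0):P a3@(4,4):R a4@(1,1):P a5@(1,0):P a6@(1,0):P a7@(3,4):P a8@(1,0):P a9@(0,3):R
t=3: a0@(4,4):P a1@(3,0):R a2@(2,0):P a3@(0,4):R a4@(2,1):P a5@(2,0):P a6@(2,0):P a7@(4,4):P a8@(2,0):P a9@(1,3):R
t=4: a0@(0,4):P a1@(4,0):R a2@(3,0):P a3@(1,4):R a4@(3,1):P a5@(3,0):P a6@(3,0):P a7@(0,4):P a8@(3,0):P a9@(2,3):R
t=5: a0@(1,4):P a1@(0,0):R a2@(4,0):P a3@(2,4):R a4@(4,1):P a5@(4,0):P a6@(4,0):P a7@(1,4):P a8@(4,0):P a9@(3,3):R
t=6: a0@(2,4):P a1@(1,0):R a2@(0,0):P a3@(3,4):R a4@(0,1):P a5@(0,0):P a6@(0,0):P a7@(2,4):P a8@(0,0):P a9@(4,3):R
t=7: a0@(3,4):P a1@(2,0):R a2@(1,0):P a3@(4,4):R a4@(1,1):P a5@(1,0):P a6@(1,0):P a7@(3,4):P a8@(1,0):P a9@(0,3):R
t=8: a0@(4,4):P a1@(3,0):R a2@(2,0):P a3@(0,4):R a4@(2,1):P a5@(2,0):P a6@(2,0):P a7@(4,4):P a8@(2,0):P a9@(1,3):R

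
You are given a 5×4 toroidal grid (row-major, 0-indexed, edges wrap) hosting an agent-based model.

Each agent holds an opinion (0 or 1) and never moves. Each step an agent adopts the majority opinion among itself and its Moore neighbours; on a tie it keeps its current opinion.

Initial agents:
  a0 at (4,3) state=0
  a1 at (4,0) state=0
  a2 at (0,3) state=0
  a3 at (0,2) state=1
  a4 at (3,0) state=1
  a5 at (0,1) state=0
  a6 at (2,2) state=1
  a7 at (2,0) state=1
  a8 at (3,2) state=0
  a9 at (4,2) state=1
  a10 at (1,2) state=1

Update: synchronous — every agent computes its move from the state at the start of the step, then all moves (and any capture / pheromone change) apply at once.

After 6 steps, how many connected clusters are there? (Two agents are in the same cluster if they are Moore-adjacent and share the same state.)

t=1: a0@(4,3):0 a1@(4,0):0 a2@(0,3):0 a3@(0,2):1 a4@(3,0):1 a5@(0,1):1 a6@(2,2):1 a7@(2,0):1 a8@(3,2):0 a9@(4,2):0 a10@(1,2):1
t=2: (unchanged — steady state)

3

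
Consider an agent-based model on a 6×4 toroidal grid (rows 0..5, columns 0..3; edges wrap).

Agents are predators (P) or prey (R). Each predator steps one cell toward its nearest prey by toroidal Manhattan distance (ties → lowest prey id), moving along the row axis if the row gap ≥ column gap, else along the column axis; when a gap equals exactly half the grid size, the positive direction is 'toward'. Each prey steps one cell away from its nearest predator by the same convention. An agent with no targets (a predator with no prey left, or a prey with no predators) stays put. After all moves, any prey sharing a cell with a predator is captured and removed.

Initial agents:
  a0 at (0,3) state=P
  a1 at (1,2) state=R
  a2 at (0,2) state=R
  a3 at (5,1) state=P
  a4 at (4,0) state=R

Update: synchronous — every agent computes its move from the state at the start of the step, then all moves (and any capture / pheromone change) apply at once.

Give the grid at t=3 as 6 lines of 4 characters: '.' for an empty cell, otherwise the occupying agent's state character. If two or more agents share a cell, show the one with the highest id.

t=1: a0@(0,2):P a1@(2,2):R a3@(0,1):P a4@(3,0):R
t=2: a0@(1,2):P a1@(3,2):R a3@(1,1):P a4@(2,0):R
t=3: a0@(2,2):P a1@(4,2):R a3@(2,1):P a4@(3,0):R

....
....
.PP.
R...
..R.
....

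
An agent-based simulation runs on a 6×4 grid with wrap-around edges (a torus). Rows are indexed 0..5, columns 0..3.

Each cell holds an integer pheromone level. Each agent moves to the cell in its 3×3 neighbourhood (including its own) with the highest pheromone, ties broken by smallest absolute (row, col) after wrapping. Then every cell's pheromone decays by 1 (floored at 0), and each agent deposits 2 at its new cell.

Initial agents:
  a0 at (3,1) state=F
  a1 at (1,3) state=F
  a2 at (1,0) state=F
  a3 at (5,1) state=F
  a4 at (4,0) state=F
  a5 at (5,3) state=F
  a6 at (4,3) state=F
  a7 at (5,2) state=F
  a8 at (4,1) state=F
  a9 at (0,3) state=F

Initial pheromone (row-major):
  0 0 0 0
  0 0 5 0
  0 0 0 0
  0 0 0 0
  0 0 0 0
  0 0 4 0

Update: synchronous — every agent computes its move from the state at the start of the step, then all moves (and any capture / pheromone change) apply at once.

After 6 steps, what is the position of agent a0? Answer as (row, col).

(2, 0)

t=1: a0@(2,0) a1@(1,2) a2@(0,0) a3@(5,2) a4@(3,0) a5@(5,2) a6@(5,2) a7@(5,2) a8@(5,2) a9@(1,2) | pheromone: 2 0 0 0 / 0 0 8 0 / 2 0 0 0 / 2 0 0 0 / 0 0 0 0 / 0 0 13 0
t=2: a0@(2,0) a1@(1,2) a2@(0,0) a3@(5,2) a4@(2,0) a5@(5,2) a6@(5,2) a7@(5,2) a8@(5,2) a9@(1,2) | pheromone: 3 0 0 0 / 0 0 11 0 / 5 0 0 0 / 1 0 0 0 / 0 0 0 0 / 0 0 22 0
t=3: a0@(2,0) a1@(1,2) a2@(0,0) a3@(5,2) a4@(2,0) a5@(5,2) a6@(5,2) a7@(5,2) a8@(5,2) a9@(1,2) | pheromone: 4 0 0 0 / 0 0 14 0 / 8 0 0 0 / 0 0 0 0 / 0 0 0 0 / 0 0 31 0
t=4: a0@(2,0) a1@(1,2) a2@(0,0) a3@(5,2) a4@(2,0) a5@(5,2) a6@(5,2) a7@(5,2) a8@(5,2) a9@(1,2) | pheromone: 5 0 0 0 / 0 0 17 0 / 11 0 0 0 / 0 0 0 0 / 0 0 0 0 / 0 0 40 0
t=5: a0@(2,0) a1@(1,2) a2@(0,0) a3@(5,2) a4@(2,0) a5@(5,2) a6@(5,2) a7@(5,2) a8@(5,2) a9@(1,2) | pheromone: 6 0 0 0 / 0 0 20 0 / 14 0 0 0 / 0 0 0 0 / 0 0 0 0 / 0 0 49 0
t=6: a0@(2,0) a1@(1,2) a2@(0,0) a3@(5,2) a4@(2,0) a5@(5,2) a6@(5,2) a7@(5,2) a8@(5,2) a9@(1,2) | pheromone: 7 0 0 0 / 0 0 23 0 / 17 0 0 0 / 0 0 0 0 / 0 0 0 0 / 0 0 58 0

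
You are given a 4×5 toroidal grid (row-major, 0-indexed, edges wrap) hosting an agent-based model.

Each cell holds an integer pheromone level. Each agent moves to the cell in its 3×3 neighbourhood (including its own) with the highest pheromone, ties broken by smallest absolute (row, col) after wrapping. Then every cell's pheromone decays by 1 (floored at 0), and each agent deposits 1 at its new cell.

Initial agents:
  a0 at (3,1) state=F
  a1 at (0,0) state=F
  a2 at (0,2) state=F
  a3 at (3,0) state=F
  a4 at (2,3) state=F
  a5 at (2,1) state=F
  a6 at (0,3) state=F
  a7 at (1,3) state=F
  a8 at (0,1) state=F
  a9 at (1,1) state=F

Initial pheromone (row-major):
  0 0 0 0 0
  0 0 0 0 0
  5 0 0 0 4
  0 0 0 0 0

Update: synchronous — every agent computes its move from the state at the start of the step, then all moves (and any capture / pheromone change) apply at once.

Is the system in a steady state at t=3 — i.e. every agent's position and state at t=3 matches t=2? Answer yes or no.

no

t=1: a0@(2,0) a1@(0,0) a2@(0,1) a3@(2,0) a4@(2,4) a5@(2,0) a6@(0,2) a7@(2,4) a8@(0,0) a9@(2,0) | pheromone: 2 1 1 0 0 / 0 0 0 0 0 / 8 0 0 0 5 / 0 0 0 0 0
t=2: a0@(2,0) a1@(0,0) a2@(0,0) a3@(2,0) a4@(2,0) a5@(2,0) a6@(0,1) a7@(2,0) a8@(0,0) a9@(2,0) | pheromone: 4 1 0 0 0 / 0 0 0 0 0 / 13 0 0 0 4 / 0 0 0 0 0
t=3: a0@(2,0) a1@(0,0) a2@(0,0) a3@(2,0) a4@(2,0) a5@(2,0) a6@(0,0) a7@(2,0) a8@(0,0) a9@(2,0) | pheromone: 7 0 0 0 0 / 0 0 0 0 0 / 18 0 0 0 3 / 0 0 0 0 0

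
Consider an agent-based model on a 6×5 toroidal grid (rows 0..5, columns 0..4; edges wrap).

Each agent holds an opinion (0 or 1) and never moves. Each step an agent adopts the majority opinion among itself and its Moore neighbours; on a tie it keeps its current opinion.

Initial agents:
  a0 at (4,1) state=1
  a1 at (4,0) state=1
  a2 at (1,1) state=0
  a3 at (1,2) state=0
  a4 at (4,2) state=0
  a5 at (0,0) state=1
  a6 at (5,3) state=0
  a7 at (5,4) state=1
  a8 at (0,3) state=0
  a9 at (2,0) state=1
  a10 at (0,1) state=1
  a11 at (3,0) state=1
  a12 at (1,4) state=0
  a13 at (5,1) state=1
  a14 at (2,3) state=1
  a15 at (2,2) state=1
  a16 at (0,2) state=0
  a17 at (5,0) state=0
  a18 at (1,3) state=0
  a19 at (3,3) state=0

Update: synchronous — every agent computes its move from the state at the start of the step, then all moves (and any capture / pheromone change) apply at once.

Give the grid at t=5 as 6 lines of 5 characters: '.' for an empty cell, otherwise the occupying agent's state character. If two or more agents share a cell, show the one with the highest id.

t=1: a0@(4,1):1 a1@(4,0):1 a2@(1,1):1 a3@(1,2):0 a4@(4,2):0 a5@(0,0):1 a6@(5,3):0 a7@(5,4):1 a8@(0,3):0 a9@(2,0):1 a10@(0,1):0 a11@(3,0):1 a12@(1,4):0 a13@(5,1):1 a14@(2,3):0 a15@(2,2):0 a16@(0,2):0 a17@(5,0):1 a18@(1,3):0 a19@(3,3):0
t=2: a0@(4,1):1 a1@(4,0):1 a2@(1,1):0 a3@(1,2):0 a4@(4,2):0 a5@(0,0):1 a6@(5,3):0 a7@(5,4):1 a8@(0,3):0 a9@(2,0):1 a10@(0,1):1 a11@(3,0):1 a12@(1,4):0 a13@(5,1):1 a14@(2,3):0 a15@(2,2):0 a16@(0,2):0 a17@(5,0):1 a18@(1,3):0 a19@(3,3):0
t=3: (unchanged — steady state)

1100.
.0000
1.00.
1..0.
110..
11.01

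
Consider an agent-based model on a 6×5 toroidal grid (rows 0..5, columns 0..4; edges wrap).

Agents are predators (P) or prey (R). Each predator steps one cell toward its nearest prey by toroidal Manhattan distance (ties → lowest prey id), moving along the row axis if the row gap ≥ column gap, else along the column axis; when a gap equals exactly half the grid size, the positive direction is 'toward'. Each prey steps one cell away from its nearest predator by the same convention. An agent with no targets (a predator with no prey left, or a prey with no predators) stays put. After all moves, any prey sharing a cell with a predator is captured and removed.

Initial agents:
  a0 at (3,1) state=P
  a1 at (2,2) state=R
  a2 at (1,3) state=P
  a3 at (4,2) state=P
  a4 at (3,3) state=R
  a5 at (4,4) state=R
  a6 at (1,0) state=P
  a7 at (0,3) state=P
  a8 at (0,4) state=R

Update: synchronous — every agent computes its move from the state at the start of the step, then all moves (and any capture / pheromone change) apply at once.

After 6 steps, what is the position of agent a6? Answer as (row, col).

(3, 0)

t=1: a0@(2,1):P a1@(1,2):R a2@(2,3):P a3@(3,2):P a4@(3,4):R a5@(4,0):R a6@(0,0):P a7@(0,4):P
t=2: a0@(1,1):P a1@(0,2):R a2@(1,3):P a3@(2,2):P a4@(4,4):R a5@(3,0):R a6@(5,0):P a7@(0,3):P
t=3: a0@(0,1):P a2@(0,3):P a3@(1,2):P a4@(3,4):R a5@(2,0):R a6@(4,0):P a7@(0,2):P
t=4: a0@(1,1):P a2@(1,3):P a3@(1,1):P a4@(2,4):R a5@(1,0):R a6@(3,0):P a7@(1,2):P
t=5: a0@(1,0):P a2@(2,3):P a3@(1,0):P a4@(3,4):R a5@(1,4):R a6@(2,0):P a7@(1,1):P
t=6: a0@(1,4):P a2@(3,3):P a3@(1,4):P a4@(4,4):R a5@(1,3):R a6@(3,0):P a7@(1,0):P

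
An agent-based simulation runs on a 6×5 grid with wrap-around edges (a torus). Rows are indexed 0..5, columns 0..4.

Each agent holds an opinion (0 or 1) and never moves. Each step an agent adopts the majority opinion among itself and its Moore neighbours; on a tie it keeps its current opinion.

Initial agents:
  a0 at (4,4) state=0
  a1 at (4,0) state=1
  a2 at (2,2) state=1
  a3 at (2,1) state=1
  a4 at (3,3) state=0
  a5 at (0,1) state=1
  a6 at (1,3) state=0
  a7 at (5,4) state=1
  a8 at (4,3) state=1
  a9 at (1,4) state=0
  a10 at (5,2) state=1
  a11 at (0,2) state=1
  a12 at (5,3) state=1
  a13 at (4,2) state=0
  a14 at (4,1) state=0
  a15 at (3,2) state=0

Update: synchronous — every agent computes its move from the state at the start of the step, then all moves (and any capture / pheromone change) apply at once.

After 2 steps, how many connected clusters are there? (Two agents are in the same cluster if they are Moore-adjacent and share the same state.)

2

t=1: a0@(4,4):1 a1@(4,0):1 a2@(2,2):0 a3@(2,1):1 a4@(3,3):0 a5@(0,1):1 a6@(1,3):0 a7@(5,4):1 a8@(4,3):1 a9@(1,4):0 a10@(5,2):1 a11@(0,2):1 a12@(5,3):1 a13@(4,2):0 a14@(4,1):0 a15@(3,2):0
t=2: a0@(4,4):1 a1@(4,0):1 a2@(2,2):0 a3@(2,1):0 a4@(3,3):0 a5@(0,1):1 a6@(1,3):0 a7@(5,4):1 a8@(4,3):1 a9@(1,4):0 a10@(5,2):1 a11@(0,2):1 a12@(5,3):1 a13@(4,2):0 a14@(4,1):0 a15@(3,2):0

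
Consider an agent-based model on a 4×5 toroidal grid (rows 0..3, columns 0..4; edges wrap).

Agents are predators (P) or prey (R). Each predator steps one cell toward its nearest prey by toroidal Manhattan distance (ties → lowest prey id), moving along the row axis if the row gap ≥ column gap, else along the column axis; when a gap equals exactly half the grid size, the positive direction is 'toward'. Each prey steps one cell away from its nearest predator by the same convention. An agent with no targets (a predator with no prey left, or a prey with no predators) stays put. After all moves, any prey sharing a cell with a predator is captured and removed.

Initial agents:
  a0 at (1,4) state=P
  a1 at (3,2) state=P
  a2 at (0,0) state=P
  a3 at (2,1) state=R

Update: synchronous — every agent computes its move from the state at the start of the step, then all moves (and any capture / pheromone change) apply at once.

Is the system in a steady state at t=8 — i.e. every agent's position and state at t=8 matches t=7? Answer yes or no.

yes

t=1: a0@(1,0):P a1@(2,2):P a2@(1,0):P a3@(1,1):R
t=2: a0@(1,1):P a1@(1,2):P a2@(1,1):P
t=3: (unchanged — steady state)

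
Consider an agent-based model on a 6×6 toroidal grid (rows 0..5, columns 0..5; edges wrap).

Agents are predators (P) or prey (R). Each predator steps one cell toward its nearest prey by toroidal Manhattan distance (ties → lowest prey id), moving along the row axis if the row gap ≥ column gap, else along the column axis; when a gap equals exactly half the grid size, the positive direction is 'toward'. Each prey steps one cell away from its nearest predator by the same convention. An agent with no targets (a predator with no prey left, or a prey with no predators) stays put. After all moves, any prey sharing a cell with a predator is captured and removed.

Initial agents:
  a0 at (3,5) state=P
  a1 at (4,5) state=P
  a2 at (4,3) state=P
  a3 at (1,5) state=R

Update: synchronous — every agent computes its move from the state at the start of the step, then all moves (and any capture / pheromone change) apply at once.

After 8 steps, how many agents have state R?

0

t=1: a0@(2,5):P a1@(5,5):P a2@(5,3):P a3@(0,5):R
t=2: a0@(1,5):P a1@(0,5):P a2@(5,4):P
t=3: (unchanged — steady state)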